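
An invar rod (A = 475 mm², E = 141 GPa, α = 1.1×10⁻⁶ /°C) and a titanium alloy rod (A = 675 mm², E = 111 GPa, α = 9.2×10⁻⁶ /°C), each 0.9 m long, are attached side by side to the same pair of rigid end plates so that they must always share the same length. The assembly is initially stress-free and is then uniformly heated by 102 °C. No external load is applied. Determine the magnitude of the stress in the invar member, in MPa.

The titanium alloy has the larger α, so on heating it would change length more than the invar if both were free. The rigid plates force a common final length, so the titanium alloy is put into compression and the invar into tension, with equal and opposite forces P (no external load).
Setting the final lengths equal and cancelling L: (α₁ − α₂)ΔT = P/(A₁E₁) + P/(A₂E₂).
|α₁ − α₂|·ΔT = 8.1×10⁻⁶ × 102 = 0.0008262.
1/(A₁E₁) + 1/(A₂E₂) = 1/(475×141×10³) + 1/(675×111×10³) = 2.828×10⁻⁸ N⁻¹.
So P = 0.0008262 / 2.828×10⁻⁸ = 29.22 kN.
σ_{invar} = P/A₁ = 29220/475 = 61.51 MPa, tensile.

σ ≈ 61.5 MPa (tensile)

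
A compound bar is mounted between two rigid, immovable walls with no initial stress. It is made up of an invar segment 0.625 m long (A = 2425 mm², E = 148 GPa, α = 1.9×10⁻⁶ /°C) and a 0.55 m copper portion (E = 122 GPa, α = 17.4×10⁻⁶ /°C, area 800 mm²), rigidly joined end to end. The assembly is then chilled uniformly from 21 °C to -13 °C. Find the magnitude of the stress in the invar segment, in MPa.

Free thermal contraction of the whole bar: Σ αᵢΔT Lᵢ = 1.9×10⁻⁶×34×625 + 17.4×10⁻⁶×34×550 = 0.3658 mm.
The walls prevent any net length change, so an axial force P (same in every segment) develops. Compatibility: P · Σ Lᵢ/(AᵢEᵢ) = δ_free.
Σ Lᵢ/(AᵢEᵢ) = 625/(2425×148×10³) + 550/(800×122×10³) = 7.377×10⁻⁶ mm/N.
Hence P = δ_free / Σ(L/AE) = 0.3658/7.377×10⁻⁶ = 49.58 kN (tensile).
σ_{invar} = P / A = 49580 / 2425 = 20.45 MPa.

σ ≈ 20.4 MPa (tensile)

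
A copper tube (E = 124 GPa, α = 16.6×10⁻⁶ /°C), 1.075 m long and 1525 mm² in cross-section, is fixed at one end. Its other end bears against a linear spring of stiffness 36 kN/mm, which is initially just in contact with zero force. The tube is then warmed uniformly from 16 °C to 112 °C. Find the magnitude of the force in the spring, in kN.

The unrestrained thermal change is αΔT L = 16.6×10⁻⁶ × 96 × 1075 = 1.713 mm.
Let P be the compressive force at the spring. The tube shortens elastically by PL/(AE) and the spring compresses by P/k; together these equal δ_free.
P [ L/(AE) + 1/k ] = δ_free → P [ 1075/(1525×124×10³) + 1/(36×10³) ] = 1.713.
P = 1.713 / 3.346×10⁻⁵ = 51200 N.

P ≈ 51.2 kN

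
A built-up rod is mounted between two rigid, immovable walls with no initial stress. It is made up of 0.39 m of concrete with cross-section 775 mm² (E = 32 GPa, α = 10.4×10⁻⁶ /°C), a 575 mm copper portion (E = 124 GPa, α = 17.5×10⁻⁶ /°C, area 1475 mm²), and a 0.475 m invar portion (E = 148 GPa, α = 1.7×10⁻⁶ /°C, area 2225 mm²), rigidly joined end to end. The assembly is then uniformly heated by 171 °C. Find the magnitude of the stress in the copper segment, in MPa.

σ ≈ 85.2 MPa (compressive)

Free thermal expansion of the whole bar: Σ αᵢΔT Lᵢ = 10.4×10⁻⁶×171×390 + 17.5×10⁻⁶×171×575 + 1.7×10⁻⁶×171×475 = 2.552 mm.
Since the ends are fixed, an axial force P builds up, equal in every segment, with P · Σ Lᵢ/(AᵢEᵢ) = δ_free.
The series flexibility is Σ Lᵢ/(AᵢEᵢ) = 390/(775×32×10³) + 575/(1475×124×10³) + 475/(2225×148×10³) = 2.031×10⁻⁵ mm/N.
So P = 2.552 / 2.031×10⁻⁵ = 125.7 kN, compressive.
σ_{copper} = P / A = 125700 / 1475 = 85.19 MPa.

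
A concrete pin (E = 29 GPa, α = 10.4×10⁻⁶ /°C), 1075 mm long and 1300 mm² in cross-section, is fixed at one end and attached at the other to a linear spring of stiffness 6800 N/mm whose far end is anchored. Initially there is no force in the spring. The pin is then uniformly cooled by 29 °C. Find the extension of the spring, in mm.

δ ≈ 0.272 mm

Free thermal contraction: δ_free = αΔT L = 10.4×10⁻⁶ × 29 × 1075 = 0.3242 mm.
Let P be the tensile force in the spring. The pin extends elastically by PL/(AE) and the spring stretches by P/k; together these equal δ_free.
So P = δ_free / [L/(AE) + 1/k] = 0.3242 / [ 1075/(1300×29×10³) + 1/(6800) ].
P = 0.3242 / 0.0001756 = 1847 N.
Spring extension = P/k = 1847/(6800) = 0.2716 mm.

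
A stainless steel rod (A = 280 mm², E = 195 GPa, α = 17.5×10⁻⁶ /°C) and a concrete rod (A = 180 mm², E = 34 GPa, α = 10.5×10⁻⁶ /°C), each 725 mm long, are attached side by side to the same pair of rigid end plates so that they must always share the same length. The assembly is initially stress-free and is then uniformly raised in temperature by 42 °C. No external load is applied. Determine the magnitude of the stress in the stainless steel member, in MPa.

σ ≈ 5.78 MPa (compressive)

Equilibrium of a rigid end plate with no external load gives equal and opposite internal forces ±P in the two members. Since α_{stainless steel} > α_{concrete}, heating drives the stainless steel into compression and the concrete into tension.
Compatibility of the two members (thermal + elastic change equal): (α₁ − α₂)ΔT = P·[1/(A₁E₁) + 1/(A₂E₂)].
|α₁ − α₂|·ΔT = 7×10⁻⁶ × 42 = 0.000294.
1/(A₁E₁) + 1/(A₂E₂) = 1/(280×195×10³) + 1/(180×34×10³) = 1.817×10⁻⁷ N⁻¹.
P = 0.000294 / 1.817×10⁻⁷ = 1618 N = 1.618 kN.
σ_{stainless steel} = P/A₁ = 1618/280 = 5.778 MPa, compressive.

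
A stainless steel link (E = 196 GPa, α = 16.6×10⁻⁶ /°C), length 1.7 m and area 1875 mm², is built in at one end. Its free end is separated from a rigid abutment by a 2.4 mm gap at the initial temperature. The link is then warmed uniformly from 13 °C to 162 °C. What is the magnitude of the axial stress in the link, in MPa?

Free thermal elongation = αΔT L = 16.6×10⁻⁶ × 149 × 1700 = 4.205 mm.
After closing the 2.4 mm clearance, 4.205 − 2.4 = 1.805 mm of expansion remains to be suppressed by the wall.
That suppressed elongation corresponds to σ = E·Δ/L = 196×10³ × 1.805/1700 = 208.1 MPa.

σ ≈ 208 MPa (compressive)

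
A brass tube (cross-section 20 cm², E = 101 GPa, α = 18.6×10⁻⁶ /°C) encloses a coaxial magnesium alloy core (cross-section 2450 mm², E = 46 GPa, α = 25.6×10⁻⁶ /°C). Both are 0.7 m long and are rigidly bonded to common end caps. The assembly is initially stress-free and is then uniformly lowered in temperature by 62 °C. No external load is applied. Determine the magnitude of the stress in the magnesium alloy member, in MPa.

σ ≈ 12.8 MPa (tensile)

Both members must finish at the same length. With the larger α, the magnesium alloy tends to over-contract; the plates restrain it, putting the magnesium alloy in tension and the brass in compression. With no external load the two internal forces are equal and opposite, magnitude P.
Setting the final lengths equal and cancelling L: (α₁ − α₂)ΔT = P/(A₁E₁) + P/(A₂E₂).
|α₁ − α₂|·ΔT = 7×10⁻⁶ × 62 = 0.000434.
1/(A₁E₁) + 1/(A₂E₂) = 1/(2000×101×10³) + 1/(2450×46×10³) = 1.382×10⁻⁸ N⁻¹.
P = 0.000434 / 1.382×10⁻⁸ = 31400 N = 31.4 kN.
σ_{magnesium alloy} = P/A₂ = 31400/2450 = 12.81 MPa, tensile.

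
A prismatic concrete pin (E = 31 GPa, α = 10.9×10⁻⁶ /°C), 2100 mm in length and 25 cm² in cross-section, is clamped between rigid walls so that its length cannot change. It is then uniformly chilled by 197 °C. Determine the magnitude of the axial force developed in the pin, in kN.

P ≈ 166 kN (tensile)

With zero net strain, σ = E·αΔT = 31 GPa × 10.9×10⁻⁶ × 197 = 66.57 MPa.
Then P = σA = 66.57 × 2500 mm² = 166.4 kN, tensile.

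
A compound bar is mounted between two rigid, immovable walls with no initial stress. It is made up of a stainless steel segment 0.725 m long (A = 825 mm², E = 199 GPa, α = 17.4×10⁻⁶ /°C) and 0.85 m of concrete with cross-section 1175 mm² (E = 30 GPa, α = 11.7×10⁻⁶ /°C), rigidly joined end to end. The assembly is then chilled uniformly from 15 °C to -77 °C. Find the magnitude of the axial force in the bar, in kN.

P ≈ 72.7 kN (tensile)

Free thermal contraction of the whole bar: Σ αᵢΔT Lᵢ = 17.4×10⁻⁶×92×725 + 11.7×10⁻⁶×92×850 = 2.076 mm.
The walls prevent any net length change, so an axial force P (same in every segment) develops. Compatibility: P · Σ Lᵢ/(AᵢEᵢ) = δ_free.
Σ Lᵢ/(AᵢEᵢ) = 725/(825×199×10³) + 850/(1175×30×10³) = 2.853×10⁻⁵ mm/N.
P = 2.076 / 2.853×10⁻⁵ = 72750 N = 72.75 kN, tensile.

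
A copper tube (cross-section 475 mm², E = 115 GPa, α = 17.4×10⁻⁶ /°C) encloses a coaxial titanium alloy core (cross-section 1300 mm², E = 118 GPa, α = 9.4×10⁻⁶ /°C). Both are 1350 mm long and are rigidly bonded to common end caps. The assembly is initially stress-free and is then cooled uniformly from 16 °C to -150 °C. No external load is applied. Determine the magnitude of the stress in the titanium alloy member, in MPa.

The copper has the larger α, so on cooling it would change length more than the titanium alloy if both were free. The rigid plates force a common final length, so the copper is put into tension and the titanium alloy into compression, with equal and opposite forces P (no external load).
Setting the final lengths equal and cancelling L: (α₁ − α₂)ΔT = P/(A₁E₁) + P/(A₂E₂).
|α₁ − α₂|·ΔT = 8×10⁻⁶ × 166 = 0.001328.
1/(A₁E₁) + 1/(A₂E₂) = 1/(475×115×10³) + 1/(1300×118×10³) = 2.483×10⁻⁸ N⁻¹.
So P = 0.001328 / 2.483×10⁻⁸ = 53.49 kN.
σ_{titanium alloy} = P/A₂ = 53490/1300 = 41.15 MPa, compressive.

σ ≈ 41.1 MPa (compressive)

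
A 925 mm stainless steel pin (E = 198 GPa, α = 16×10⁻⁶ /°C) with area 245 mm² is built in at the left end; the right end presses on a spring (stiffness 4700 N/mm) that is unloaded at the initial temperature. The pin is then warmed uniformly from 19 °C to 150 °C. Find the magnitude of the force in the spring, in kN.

The unrestrained thermal change is αΔT L = 16×10⁻⁶ × 131 × 925 = 1.939 mm.
With a force P in the spring, the elastic change of the pin is PL/(AE) and that of the spring is P/k; compatibility requires their sum to equal δ_free.
P [ L/(AE) + 1/k ] = δ_free → P [ 925/(245×198×10³) + 1/(4700) ] = 1.939.
P = 1.939 / 0.0002318 = 8363 N.

P ≈ 8.36 kN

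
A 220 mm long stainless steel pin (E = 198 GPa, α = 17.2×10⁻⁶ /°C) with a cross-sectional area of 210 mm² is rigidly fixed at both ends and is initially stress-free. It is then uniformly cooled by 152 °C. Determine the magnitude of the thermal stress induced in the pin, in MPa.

The supports are rigid, so the total axial strain is zero. The restrained thermal strain is ε = αΔT = 17.2×10⁻⁶ × 152 = 2614.4×10⁻⁶.
The stress required to suppress this strain is σ = Eε = 198×10³ × 2614.4×10⁻⁶ = 517.7 MPa, tensile since the pin is trying to contract.

σ ≈ 518 MPa (tensile)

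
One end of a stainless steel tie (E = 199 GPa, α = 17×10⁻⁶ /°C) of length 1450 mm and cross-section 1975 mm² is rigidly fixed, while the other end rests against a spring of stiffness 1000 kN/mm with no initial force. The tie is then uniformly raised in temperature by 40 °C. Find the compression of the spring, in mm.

δ ≈ 0.21 mm

If the spring were absent the tie would lengthen by αΔT L = 17×10⁻⁶ × 40 × 1450 = 0.986 mm.
Let P be the compressive force at the spring. The tie shortens elastically by PL/(AE) and the spring compresses by P/k; together these equal δ_free.
P [ L/(AE) + 1/k ] = δ_free → P [ 1450/(1975×199×10³) + 1/(1000×10³) ] = 0.986.
P = 0.986 / 4.689×10⁻⁶ = 210300 N.
Spring compression = P/k = 210300/(1000×10³) = 0.2103 mm.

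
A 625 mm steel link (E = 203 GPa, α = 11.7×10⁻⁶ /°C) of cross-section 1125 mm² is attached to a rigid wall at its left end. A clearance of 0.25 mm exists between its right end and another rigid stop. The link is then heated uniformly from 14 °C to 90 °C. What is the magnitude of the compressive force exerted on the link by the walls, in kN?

P ≈ 112 kN

Unrestrained expansion: δ_free = αΔT L = 11.7×10⁻⁶ × 76 × 625 = 0.5557 mm.
This exceeds the 0.25 mm gap, so the wall pushes back. The portion of expansion that must be recovered elastically is δ_free − gap = 0.5557 − 0.25 = 0.3057 mm.
So σ = E(δ_free − g)/L = 203×10³ × 0.3057/625 = 99.31 MPa.
P = σA = 99.31 × 1125 = 111.7 kN.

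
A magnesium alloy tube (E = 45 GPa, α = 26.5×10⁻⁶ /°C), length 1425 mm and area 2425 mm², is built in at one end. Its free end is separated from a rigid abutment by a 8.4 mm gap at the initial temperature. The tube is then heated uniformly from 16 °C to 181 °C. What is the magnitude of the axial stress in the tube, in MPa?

σ ≈ 0 MPa

Unrestrained expansion: δ_free = αΔT L = 26.5×10⁻⁶ × 165 × 1425 = 6.231 mm.
Since δ_free = 6.23 mm is less than the 8.4 mm gap, the tube never touches the wall. No axial force develops.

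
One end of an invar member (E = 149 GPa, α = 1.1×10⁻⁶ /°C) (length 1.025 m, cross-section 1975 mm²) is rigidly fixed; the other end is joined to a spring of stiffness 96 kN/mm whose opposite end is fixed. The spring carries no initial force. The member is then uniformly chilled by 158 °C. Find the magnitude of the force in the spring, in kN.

The unrestrained thermal change is αΔT L = 1.1×10⁻⁶ × 158 × 1025 = 0.1781 mm.
With a force P in the spring, the elastic change of the member is PL/(AE) and that of the spring is P/k; compatibility requires their sum to equal δ_free.
P [ L/(AE) + 1/k ] = δ_free → P [ 1025/(1975×149×10³) + 1/(96×10³) ] = 0.1781.
P = 0.1781 / 1.39×10⁻⁵ = 12820 N.

P ≈ 12.8 kN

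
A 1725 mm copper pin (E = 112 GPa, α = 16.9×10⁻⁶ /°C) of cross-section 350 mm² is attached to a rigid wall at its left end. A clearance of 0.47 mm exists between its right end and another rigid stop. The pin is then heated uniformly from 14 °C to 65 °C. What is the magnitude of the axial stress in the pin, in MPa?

Free thermal elongation = αΔT L = 16.9×10⁻⁶ × 51 × 1725 = 1.487 mm.
The gap closes (δ_free > 0.47 mm) and the wall then resists a further 1.487 − 0.47 = 1.017 mm of expansion.
That suppressed elongation corresponds to σ = E·Δ/L = 112×10³ × 1.017/1725 = 66.02 MPa.

σ ≈ 66 MPa (compressive)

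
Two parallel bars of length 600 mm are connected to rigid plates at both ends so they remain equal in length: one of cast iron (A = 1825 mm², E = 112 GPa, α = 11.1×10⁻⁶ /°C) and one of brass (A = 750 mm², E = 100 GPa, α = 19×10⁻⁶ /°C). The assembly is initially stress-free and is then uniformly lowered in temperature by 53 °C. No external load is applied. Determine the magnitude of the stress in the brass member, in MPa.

Both members must finish at the same length. With the larger α, the brass tends to over-contract; the plates restrain it, putting the brass in tension and the cast iron in compression. With no external load the two internal forces are equal and opposite, magnitude P.
Setting the final lengths equal and cancelling L: (α₁ − α₂)ΔT = P/(A₁E₁) + P/(A₂E₂).
|α₁ − α₂|·ΔT = 7.9×10⁻⁶ × 53 = 0.0004187.
1/(A₁E₁) + 1/(A₂E₂) = 1/(1825×112×10³) + 1/(750×100×10³) = 1.823×10⁻⁸ N⁻¹.
So P = 0.0004187 / 1.823×10⁻⁸ = 22.97 kN.
σ_{brass} = P/A₂ = 22970/750 = 30.63 MPa, tensile.

σ ≈ 30.6 MPa (tensile)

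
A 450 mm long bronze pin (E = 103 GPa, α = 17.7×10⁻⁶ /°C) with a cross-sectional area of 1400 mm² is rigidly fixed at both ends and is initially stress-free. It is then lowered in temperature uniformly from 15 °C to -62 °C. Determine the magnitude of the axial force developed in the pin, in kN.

P ≈ 197 kN (tensile)

The ends cannot move, so σ = EαΔT = 103×10³ × 17.7×10⁻⁶ × 77 = 140.4 MPa.
P = AEαΔT = 1400 × 103×10³ × 17.7×10⁻⁶ × 77 = 196.5 kN (tensile).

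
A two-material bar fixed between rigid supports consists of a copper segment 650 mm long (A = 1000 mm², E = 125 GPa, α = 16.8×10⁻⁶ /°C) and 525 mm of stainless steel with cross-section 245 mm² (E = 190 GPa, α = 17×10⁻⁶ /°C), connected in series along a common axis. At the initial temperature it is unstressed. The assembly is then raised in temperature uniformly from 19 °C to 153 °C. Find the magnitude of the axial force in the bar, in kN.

Free thermal expansion of the whole bar: Σ αᵢΔT Lᵢ = 16.8×10⁻⁶×134×650 + 17×10⁻⁶×134×525 = 2.659 mm.
The walls prevent any net length change, so an axial force P (same in every segment) develops. Compatibility: P · Σ Lᵢ/(AᵢEᵢ) = δ_free.
The series flexibility is Σ Lᵢ/(AᵢEᵢ) = 650/(1000×125×10³) + 525/(245×190×10³) = 1.648×10⁻⁵ mm/N.
So P = 2.659 / 1.648×10⁻⁵ = 161.4 kN, compressive.

P ≈ 161 kN (compressive)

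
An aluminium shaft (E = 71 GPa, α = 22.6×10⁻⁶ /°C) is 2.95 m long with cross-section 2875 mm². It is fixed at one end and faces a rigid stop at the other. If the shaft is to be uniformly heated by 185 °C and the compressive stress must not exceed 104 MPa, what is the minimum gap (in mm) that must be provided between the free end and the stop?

g ≈ 8.01 mm

With no wall the shaft would lengthen by αΔT L = 22.6×10⁻⁶ × 185 × 2950 = 12.33 mm.
At the allowable stress the elastic shortening the wall may impose is σL/E = 104 × 2950 / (71×10³) = 4.321 mm.
So the gap has to take up the difference, g_min = δ_free − σL/E = 12.33 − 4.321 = 8.013 mm.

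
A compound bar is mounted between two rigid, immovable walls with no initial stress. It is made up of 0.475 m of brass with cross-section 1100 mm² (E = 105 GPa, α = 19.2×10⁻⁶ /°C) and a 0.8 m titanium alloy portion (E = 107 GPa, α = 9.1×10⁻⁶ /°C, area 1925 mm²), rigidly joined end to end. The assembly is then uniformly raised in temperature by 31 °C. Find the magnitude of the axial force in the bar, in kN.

If the supports were absent, the total length change would be Σ αᵢΔT Lᵢ = 19.2×10⁻⁶×31×475 + 9.1×10⁻⁶×31×800 = 0.5084 mm.
The walls prevent any net length change, so an axial force P (same in every segment) develops. Compatibility: P · Σ Lᵢ/(AᵢEᵢ) = δ_free.
Σ Lᵢ/(AᵢEᵢ) = 475/(1100×105×10³) + 800/(1925×107×10³) = 7.997×10⁻⁶ mm/N.
So P = 0.5084 / 7.997×10⁻⁶ = 63.58 kN, compressive.

P ≈ 63.6 kN (compressive)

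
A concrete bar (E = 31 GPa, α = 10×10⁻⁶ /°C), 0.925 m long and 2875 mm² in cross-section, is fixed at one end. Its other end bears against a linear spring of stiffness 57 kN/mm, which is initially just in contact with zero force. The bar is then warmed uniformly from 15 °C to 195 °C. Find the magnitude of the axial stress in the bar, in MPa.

If the spring were absent the bar would lengthen by αΔT L = 10×10⁻⁶ × 180 × 925 = 1.665 mm.
With a force P in the spring, the elastic change of the bar is PL/(AE) and that of the spring is P/k; compatibility requires their sum to equal δ_free.
P [ L/(AE) + 1/k ] = δ_free → P [ 925/(2875×31×10³) + 1/(57×10³) ] = 1.665.
P = 1.665 / 2.792×10⁻⁵ = 59630 N.
σ = P/A = 59630/2875 = 20.74 MPa.

σ ≈ 20.7 MPa (compressive)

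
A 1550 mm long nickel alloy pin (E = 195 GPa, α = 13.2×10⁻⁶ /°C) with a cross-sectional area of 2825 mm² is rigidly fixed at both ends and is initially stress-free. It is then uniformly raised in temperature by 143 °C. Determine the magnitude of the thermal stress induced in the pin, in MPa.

With length fixed, the mechanical strain must cancel the thermal strain αΔT = 13.2×10⁻⁶ × 143 = 1887.6×10⁻⁶.
σ = EαΔT = 195×10³ × 13.2×10⁻⁶ × 143 = 368.1 MPa (compressive; the pin is trying to expand).

σ ≈ 368 MPa (compressive)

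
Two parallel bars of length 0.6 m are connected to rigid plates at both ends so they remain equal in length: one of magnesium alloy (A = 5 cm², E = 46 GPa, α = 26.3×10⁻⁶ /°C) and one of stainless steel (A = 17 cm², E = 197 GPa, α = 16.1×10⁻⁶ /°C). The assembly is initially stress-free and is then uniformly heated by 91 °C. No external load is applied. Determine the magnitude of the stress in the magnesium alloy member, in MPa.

The magnesium alloy has the larger α, so on heating it would change length more than the stainless steel if both were free. The rigid plates force a common final length, so the magnesium alloy is put into compression and the stainless steel into tension, with equal and opposite forces P (no external load).
Equating the net (thermal + elastic) strains gives |α₁ − α₂|·ΔT = P·[1/(A₁E₁) + 1/(A₂E₂)].
|α₁ − α₂|·ΔT = 10.2×10⁻⁶ × 91 = 0.0009282.
1/(A₁E₁) + 1/(A₂E₂) = 1/(500×46×10³) + 1/(1700×197×10³) = 4.646×10⁻⁸ N⁻¹.
P = 0.0009282 / 4.646×10⁻⁸ = 19980 N = 19.98 kN.
σ_{magnesium alloy} = P/A₁ = 19980/500 = 39.95 MPa, compressive.

σ ≈ 40 MPa (compressive)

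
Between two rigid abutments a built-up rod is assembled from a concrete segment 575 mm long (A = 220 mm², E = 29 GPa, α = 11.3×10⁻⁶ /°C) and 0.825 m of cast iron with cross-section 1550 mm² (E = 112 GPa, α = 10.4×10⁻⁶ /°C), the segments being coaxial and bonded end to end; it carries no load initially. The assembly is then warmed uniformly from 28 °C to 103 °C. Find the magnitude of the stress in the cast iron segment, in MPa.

σ ≈ 7.69 MPa (compressive)

If the supports were absent, the total length change would be Σ αᵢΔT Lᵢ = 11.3×10⁻⁶×75×575 + 10.4×10⁻⁶×75×825 = 1.131 mm.
Since the ends are fixed, an axial force P builds up, equal in every segment, with P · Σ Lᵢ/(AᵢEᵢ) = δ_free.
The series flexibility is Σ Lᵢ/(AᵢEᵢ) = 575/(220×29×10³) + 825/(1550×112×10³) = 9.488×10⁻⁵ mm/N.
Hence P = δ_free / Σ(L/AE) = 1.131/9.488×10⁻⁵ = 11.92 kN (compressive).
σ_{cast iron} = P / A = 11920 / 1550 = 7.689 MPa.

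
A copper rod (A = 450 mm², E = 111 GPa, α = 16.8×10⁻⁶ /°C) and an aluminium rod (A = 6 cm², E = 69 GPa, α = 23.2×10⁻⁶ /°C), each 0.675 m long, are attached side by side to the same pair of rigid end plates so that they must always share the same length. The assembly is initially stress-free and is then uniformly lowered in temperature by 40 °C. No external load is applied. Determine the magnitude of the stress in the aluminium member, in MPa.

Equilibrium of a rigid end plate with no external load gives equal and opposite internal forces ±P in the two members. Since α_{aluminium} > α_{copper}, cooling drives the aluminium into tension and the copper into compression.
Compatibility of the two members (thermal + elastic change equal): (α₁ − α₂)ΔT = P·[1/(A₁E₁) + 1/(A₂E₂)].
|α₁ − α₂|·ΔT = 6.4×10⁻⁶ × 40 = 0.000256.
1/(A₁E₁) + 1/(A₂E₂) = 1/(450×111×10³) + 1/(600×69×10³) = 4.417×10⁻⁸ N⁻¹.
So P = 0.000256 / 4.417×10⁻⁸ = 5.795 kN.
σ_{aluminium} = P/A₂ = 5795/600 = 9.659 MPa, tensile.

σ ≈ 9.66 MPa (tensile)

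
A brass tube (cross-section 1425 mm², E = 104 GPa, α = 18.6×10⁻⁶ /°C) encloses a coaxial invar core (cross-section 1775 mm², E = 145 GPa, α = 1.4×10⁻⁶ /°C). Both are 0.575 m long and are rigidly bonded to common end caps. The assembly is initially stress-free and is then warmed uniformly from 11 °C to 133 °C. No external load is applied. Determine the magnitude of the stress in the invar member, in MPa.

The brass has the larger α, so on heating it would change length more than the invar if both were free. The rigid plates force a common final length, so the brass is put into compression and the invar into tension, with equal and opposite forces P (no external load).
Compatibility of the two members (thermal + elastic change equal): (α₁ − α₂)ΔT = P·[1/(A₁E₁) + 1/(A₂E₂)].
|α₁ − α₂|·ΔT = 17.2×10⁻⁶ × 122 = 0.002098.
1/(A₁E₁) + 1/(A₂E₂) = 1/(1425×104×10³) + 1/(1775×145×10³) = 1.063×10⁻⁸ N⁻¹.
P = 0.002098 / 1.063×10⁻⁸ = 197300 N = 197.3 kN.
σ_{invar} = P/A₂ = 197300/1775 = 111.2 MPa, tensile.

σ ≈ 111 MPa (tensile)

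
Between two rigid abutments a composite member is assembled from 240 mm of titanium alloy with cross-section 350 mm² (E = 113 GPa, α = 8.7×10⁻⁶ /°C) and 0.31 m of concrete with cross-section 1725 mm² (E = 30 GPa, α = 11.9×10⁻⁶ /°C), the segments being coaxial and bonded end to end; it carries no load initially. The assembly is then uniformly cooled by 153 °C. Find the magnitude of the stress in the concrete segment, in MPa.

If the supports were absent, the total length change would be Σ αᵢΔT Lᵢ = 8.7×10⁻⁶×153×240 + 11.9×10⁻⁶×153×310 = 0.8839 mm.
Since the ends are fixed, an axial force P builds up, equal in every segment, with P · Σ Lᵢ/(AᵢEᵢ) = δ_free.
Σ Lᵢ/(AᵢEᵢ) = 240/(350×113×10³) + 310/(1725×30×10³) = 1.206×10⁻⁵ mm/N.
So P = 0.8839 / 1.206×10⁻⁵ = 73.3 kN, tensile.
σ_{concrete} = P / A = 73300 / 1725 = 42.49 MPa.

σ ≈ 42.5 MPa (tensile)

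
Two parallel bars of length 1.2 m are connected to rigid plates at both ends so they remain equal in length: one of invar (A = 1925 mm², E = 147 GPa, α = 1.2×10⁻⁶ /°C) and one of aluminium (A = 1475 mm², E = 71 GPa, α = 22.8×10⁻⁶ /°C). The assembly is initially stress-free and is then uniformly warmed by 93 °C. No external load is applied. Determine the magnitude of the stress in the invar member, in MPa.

σ ≈ 79.8 MPa (tensile)

Equilibrium of a rigid end plate with no external load gives equal and opposite internal forces ±P in the two members. Since α_{aluminium} > α_{invar}, heating drives the aluminium into compression and the invar into tension.
Compatibility of the two members (thermal + elastic change equal): (α₁ − α₂)ΔT = P·[1/(A₁E₁) + 1/(A₂E₂)].
|α₁ − α₂|·ΔT = 21.6×10⁻⁶ × 93 = 0.002009.
1/(A₁E₁) + 1/(A₂E₂) = 1/(1925×147×10³) + 1/(1475×71×10³) = 1.308×10⁻⁸ N⁻¹.
So P = 0.002009 / 1.308×10⁻⁸ = 153.5 kN.
σ_{invar} = P/A₁ = 153500/1925 = 79.76 MPa, tensile.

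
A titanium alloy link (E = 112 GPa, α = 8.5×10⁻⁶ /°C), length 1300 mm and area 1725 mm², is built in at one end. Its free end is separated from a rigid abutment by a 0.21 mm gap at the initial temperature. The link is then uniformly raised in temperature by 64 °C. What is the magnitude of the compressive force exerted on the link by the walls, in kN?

Free thermal elongation = αΔT L = 8.5×10⁻⁶ × 64 × 1300 = 0.7072 mm.
After closing the 0.21 mm clearance, 0.7072 − 0.21 = 0.4972 mm of expansion remains to be suppressed by the wall.
So σ = E(δ_free − g)/L = 112×10³ × 0.4972/1300 = 42.84 MPa.
P = σA = 42.84 × 1725 = 73.89 kN.

P ≈ 73.9 kN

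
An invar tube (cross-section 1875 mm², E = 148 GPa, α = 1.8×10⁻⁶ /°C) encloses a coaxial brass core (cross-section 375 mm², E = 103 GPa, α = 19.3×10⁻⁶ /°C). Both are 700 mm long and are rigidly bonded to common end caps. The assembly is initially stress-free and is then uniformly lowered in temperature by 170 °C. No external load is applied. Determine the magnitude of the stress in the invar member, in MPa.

σ ≈ 53.8 MPa (compressive)

The brass has the larger α, so on cooling it would change length more than the invar if both were free. The rigid plates force a common final length, so the brass is put into tension and the invar into compression, with equal and opposite forces P (no external load).
Setting the final lengths equal and cancelling L: (α₁ − α₂)ΔT = P/(A₁E₁) + P/(A₂E₂).
|α₁ − α₂|·ΔT = 17.5×10⁻⁶ × 170 = 0.002975.
1/(A₁E₁) + 1/(A₂E₂) = 1/(1875×148×10³) + 1/(375×103×10³) = 2.949×10⁻⁸ N⁻¹.
So P = 0.002975 / 2.949×10⁻⁸ = 100.9 kN.
σ_{invar} = P/A₁ = 100900/1875 = 53.8 MPa, compressive.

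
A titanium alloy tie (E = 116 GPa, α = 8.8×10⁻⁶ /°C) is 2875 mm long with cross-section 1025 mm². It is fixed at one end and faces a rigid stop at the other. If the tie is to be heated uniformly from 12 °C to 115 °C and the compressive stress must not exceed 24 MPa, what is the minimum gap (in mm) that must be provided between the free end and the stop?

g ≈ 2.01 mm

With no wall the tie would lengthen by αΔT L = 8.8×10⁻⁶ × 103 × 2875 = 2.606 mm.
A stress of 24 MPa corresponds to the wall pushing the tie back by σL/E = 24×2875/(116×10³) = 0.5948 mm.
So the gap has to take up the difference, g_min = δ_free − σL/E = 2.606 − 0.5948 = 2.011 mm.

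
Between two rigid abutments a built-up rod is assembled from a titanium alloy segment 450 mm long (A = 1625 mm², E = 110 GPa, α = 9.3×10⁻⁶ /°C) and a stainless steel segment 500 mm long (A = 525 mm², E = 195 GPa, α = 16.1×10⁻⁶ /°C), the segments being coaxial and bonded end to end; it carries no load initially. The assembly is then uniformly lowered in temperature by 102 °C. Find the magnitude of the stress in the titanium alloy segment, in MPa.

σ ≈ 104 MPa (tensile)

If the supports were absent, the total length change would be Σ αᵢΔT Lᵢ = 9.3×10⁻⁶×102×450 + 16.1×10⁻⁶×102×500 = 1.248 mm.
The rigid supports impose zero overall length change; the single axial force P common to all segments must satisfy P Σ Lᵢ/(AᵢEᵢ) = δ_free.
The series flexibility is Σ Lᵢ/(AᵢEᵢ) = 450/(1625×110×10³) + 500/(525×195×10³) = 7.401×10⁻⁶ mm/N.
So P = 1.248 / 7.401×10⁻⁶ = 168.6 kN, tensile.
σ_{titanium alloy} = P / A = 168600 / 1625 = 103.8 MPa.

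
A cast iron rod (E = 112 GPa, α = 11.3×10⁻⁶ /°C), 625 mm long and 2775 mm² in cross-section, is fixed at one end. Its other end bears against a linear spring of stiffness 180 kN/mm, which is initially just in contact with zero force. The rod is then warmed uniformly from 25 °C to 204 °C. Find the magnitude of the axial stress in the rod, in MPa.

The unrestrained thermal change is αΔT L = 11.3×10⁻⁶ × 179 × 625 = 1.264 mm.
Let P be the compressive force at the spring. The rod shortens elastically by PL/(AE) and the spring compresses by P/k; together these equal δ_free.
So P = δ_free / [L/(AE) + 1/k] = 1.264 / [ 625/(2775×112×10³) + 1/(180×10³) ].
P = 1.264 / 7.566×10⁻⁶ = 167100 N.
σ = P/A = 167100/2775 = 60.21 MPa.

σ ≈ 60.2 MPa (compressive)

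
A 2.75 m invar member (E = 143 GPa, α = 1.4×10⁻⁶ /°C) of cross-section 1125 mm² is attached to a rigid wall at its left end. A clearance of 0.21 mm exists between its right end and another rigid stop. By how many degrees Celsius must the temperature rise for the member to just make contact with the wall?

ΔT ≈ 54.5 °C

Contact occurs when the free expansion equals the gap: αΔT L = 0.21 mm.
ΔT = 0.21 / (1.4×10⁻⁶ × 2750) = 54.55 °C.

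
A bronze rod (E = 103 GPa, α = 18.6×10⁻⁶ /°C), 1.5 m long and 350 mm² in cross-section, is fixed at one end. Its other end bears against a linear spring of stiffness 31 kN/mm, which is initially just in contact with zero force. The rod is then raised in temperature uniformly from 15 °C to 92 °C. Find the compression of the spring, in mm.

The unrestrained thermal change is αΔT L = 18.6×10⁻⁶ × 77 × 1500 = 2.148 mm.
Let P be the compressive force at the spring. The rod shortens elastically by PL/(AE) and the spring compresses by P/k; together these equal δ_free.
So P = δ_free / [L/(AE) + 1/k] = 2.148 / [ 1500/(350×103×10³) + 1/(31×10³) ].
P = 2.148 / 7.387×10⁻⁵ = 29080 N.
Spring compression = P/k = 29080/(31×10³) = 0.9382 mm.

δ ≈ 0.938 mm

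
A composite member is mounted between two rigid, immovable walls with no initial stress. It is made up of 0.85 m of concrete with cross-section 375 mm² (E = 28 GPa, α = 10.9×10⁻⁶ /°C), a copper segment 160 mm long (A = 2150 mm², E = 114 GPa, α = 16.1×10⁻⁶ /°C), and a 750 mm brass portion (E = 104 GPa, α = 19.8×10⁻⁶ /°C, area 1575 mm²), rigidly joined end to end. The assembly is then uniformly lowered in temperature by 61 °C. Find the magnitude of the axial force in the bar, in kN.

P ≈ 18.9 kN (tensile)

Free thermal contraction of the whole bar: Σ αᵢΔT Lᵢ = 10.9×10⁻⁶×61×850 + 16.1×10⁻⁶×61×160 + 19.8×10⁻⁶×61×750 = 1.628 mm.
The walls prevent any net length change, so an axial force P (same in every segment) develops. Compatibility: P · Σ Lᵢ/(AᵢEᵢ) = δ_free.
The series flexibility is Σ Lᵢ/(AᵢEᵢ) = 850/(375×28×10³) + 160/(2150×114×10³) + 750/(1575×104×10³) = 8.618×10⁻⁵ mm/N.
P = 1.628 / 8.618×10⁻⁵ = 18890 N = 18.89 kN, tensile.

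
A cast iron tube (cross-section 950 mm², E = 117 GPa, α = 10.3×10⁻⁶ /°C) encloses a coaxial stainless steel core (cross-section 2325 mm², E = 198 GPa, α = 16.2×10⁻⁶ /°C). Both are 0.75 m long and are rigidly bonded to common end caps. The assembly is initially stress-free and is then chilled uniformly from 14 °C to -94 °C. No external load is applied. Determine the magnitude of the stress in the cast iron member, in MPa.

σ ≈ 60.1 MPa (compressive)

Both members must finish at the same length. With the larger α, the stainless steel tends to over-contract; the plates restrain it, putting the stainless steel in tension and the cast iron in compression. With no external load the two internal forces are equal and opposite, magnitude P.
Equating the net (thermal + elastic) strains gives |α₁ − α₂|·ΔT = P·[1/(A₁E₁) + 1/(A₂E₂)].
|α₁ − α₂|·ΔT = 5.9×10⁻⁶ × 108 = 0.0006372.
1/(A₁E₁) + 1/(A₂E₂) = 1/(950×117×10³) + 1/(2325×198×10³) = 1.117×10⁻⁸ N⁻¹.
P = 0.0006372 / 1.117×10⁻⁸ = 57050 N = 57.05 kN.
σ_{cast iron} = P/A₁ = 57050/950 = 60.05 MPa, compressive.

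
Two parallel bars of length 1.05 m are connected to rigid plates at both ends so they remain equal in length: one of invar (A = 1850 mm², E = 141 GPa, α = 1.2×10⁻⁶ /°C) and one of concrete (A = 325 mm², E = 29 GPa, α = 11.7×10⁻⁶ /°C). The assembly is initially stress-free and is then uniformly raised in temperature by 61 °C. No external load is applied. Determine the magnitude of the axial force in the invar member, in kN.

Both members must finish at the same length. With the larger α, the concrete tends to over-expand; the plates restrain it, putting the concrete in compression and the invar in tension. With no external load the two internal forces are equal and opposite, magnitude P.
Compatibility of the two members (thermal + elastic change equal): (α₁ − α₂)ΔT = P·[1/(A₁E₁) + 1/(A₂E₂)].
|α₁ − α₂|·ΔT = 10.5×10⁻⁶ × 61 = 0.0006405.
1/(A₁E₁) + 1/(A₂E₂) = 1/(1850×141×10³) + 1/(325×29×10³) = 1.099×10⁻⁷ N⁻¹.
P = 0.0006405 / 1.099×10⁻⁷ = 5826 N = 5.826 kN.

P ≈ 5.83 kN (tensile in the invar)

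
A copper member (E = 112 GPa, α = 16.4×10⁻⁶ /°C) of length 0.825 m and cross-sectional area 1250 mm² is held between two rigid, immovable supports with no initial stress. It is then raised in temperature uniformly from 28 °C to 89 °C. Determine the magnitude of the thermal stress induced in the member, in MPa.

σ ≈ 112 MPa (compressive)

The supports are rigid, so the total axial strain is zero. The restrained thermal strain is ε = αΔT = 16.4×10⁻⁶ × 61 = 1000.4×10⁻⁶.
Hence σ = E·αΔT = 112×10³ × 1000.4×10⁻⁶ = 112 MPa, compressive.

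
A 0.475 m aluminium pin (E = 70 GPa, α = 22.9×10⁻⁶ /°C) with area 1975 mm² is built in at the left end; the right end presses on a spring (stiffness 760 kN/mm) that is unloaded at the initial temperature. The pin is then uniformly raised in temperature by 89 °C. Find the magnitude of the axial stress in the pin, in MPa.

If the spring were absent the pin would lengthen by αΔT L = 22.9×10⁻⁶ × 89 × 475 = 0.9681 mm.
Let P be the compressive force at the spring. The pin shortens elastically by PL/(AE) and the spring compresses by P/k; together these equal δ_free.
P [ L/(AE) + 1/k ] = δ_free → P [ 475/(1975×70×10³) + 1/(760×10³) ] = 0.9681.
P = 0.9681 / 4.752×10⁻⁶ = 203700 N.
σ = P/A = 203700/1975 = 103.2 MPa.

σ ≈ 103 MPa (compressive)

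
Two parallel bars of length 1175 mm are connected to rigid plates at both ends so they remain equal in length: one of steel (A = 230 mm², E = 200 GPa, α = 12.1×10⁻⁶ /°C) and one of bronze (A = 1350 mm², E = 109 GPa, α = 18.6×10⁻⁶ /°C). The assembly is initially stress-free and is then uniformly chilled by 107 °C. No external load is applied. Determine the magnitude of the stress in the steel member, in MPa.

σ ≈ 106 MPa (compressive)

Equilibrium of a rigid end plate with no external load gives equal and opposite internal forces ±P in the two members. Since α_{bronze} > α_{steel}, cooling drives the bronze into tension and the steel into compression.
Setting the final lengths equal and cancelling L: (α₁ − α₂)ΔT = P/(A₁E₁) + P/(A₂E₂).
|α₁ − α₂|·ΔT = 6.5×10⁻⁶ × 107 = 0.0006955.
1/(A₁E₁) + 1/(A₂E₂) = 1/(230×200×10³) + 1/(1350×109×10³) = 2.853×10⁻⁸ N⁻¹.
So P = 0.0006955 / 2.853×10⁻⁸ = 24.37 kN.
σ_{steel} = P/A₁ = 24370/230 = 106 MPa, compressive.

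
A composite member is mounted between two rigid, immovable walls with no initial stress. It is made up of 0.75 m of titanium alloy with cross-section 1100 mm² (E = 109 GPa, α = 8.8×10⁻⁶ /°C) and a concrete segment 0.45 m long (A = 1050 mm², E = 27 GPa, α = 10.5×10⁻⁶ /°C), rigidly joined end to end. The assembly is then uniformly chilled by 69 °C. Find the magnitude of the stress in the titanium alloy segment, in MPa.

σ ≈ 32.1 MPa (tensile)

If the supports were absent, the total length change would be Σ αᵢΔT Lᵢ = 8.8×10⁻⁶×69×750 + 10.5×10⁻⁶×69×450 = 0.7814 mm.
Since the ends are fixed, an axial force P builds up, equal in every segment, with P · Σ Lᵢ/(AᵢEᵢ) = δ_free.
The series flexibility is Σ Lᵢ/(AᵢEᵢ) = 750/(1100×109×10³) + 450/(1050×27×10³) = 2.213×10⁻⁵ mm/N.
So P = 0.7814 / 2.213×10⁻⁵ = 35.31 kN, tensile.
σ_{titanium alloy} = P / A = 35310 / 1100 = 32.1 MPa.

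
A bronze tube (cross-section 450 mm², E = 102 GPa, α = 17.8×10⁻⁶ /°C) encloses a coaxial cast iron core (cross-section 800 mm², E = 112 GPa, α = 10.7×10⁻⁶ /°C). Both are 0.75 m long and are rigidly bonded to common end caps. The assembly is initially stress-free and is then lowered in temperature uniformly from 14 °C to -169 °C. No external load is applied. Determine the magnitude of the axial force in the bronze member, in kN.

P ≈ 39.4 kN (tensile in the bronze)

The bronze has the larger α, so on cooling it would change length more than the cast iron if both were free. The rigid plates force a common final length, so the bronze is put into tension and the cast iron into compression, with equal and opposite forces P (no external load).
Equating the net (thermal + elastic) strains gives |α₁ − α₂|·ΔT = P·[1/(A₁E₁) + 1/(A₂E₂)].
|α₁ − α₂|·ΔT = 7.1×10⁻⁶ × 183 = 0.001299.
1/(A₁E₁) + 1/(A₂E₂) = 1/(450×102×10³) + 1/(800×112×10³) = 3.295×10⁻⁸ N⁻¹.
P = 0.001299 / 3.295×10⁻⁸ = 39440 N = 39.44 kN.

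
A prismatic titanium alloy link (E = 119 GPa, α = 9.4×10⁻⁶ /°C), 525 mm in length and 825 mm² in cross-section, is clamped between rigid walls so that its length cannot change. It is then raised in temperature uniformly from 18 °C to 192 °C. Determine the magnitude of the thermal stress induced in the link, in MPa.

σ ≈ 195 MPa (compressive)

The supports are rigid, so the total axial strain is zero. The restrained thermal strain is ε = αΔT = 9.4×10⁻⁶ × 174 = 1635.6×10⁻⁶.
The stress required to suppress this strain is σ = Eε = 119×10³ × 1635.6×10⁻⁶ = 194.6 MPa, compressive since the link is trying to expand.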